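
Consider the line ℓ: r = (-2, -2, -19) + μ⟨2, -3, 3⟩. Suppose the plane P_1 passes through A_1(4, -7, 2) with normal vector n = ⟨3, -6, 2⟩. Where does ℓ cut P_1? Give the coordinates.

(4, -11, -10)

P_1: n·r = n·A_1 gives 3x - 6y + 2z = 58.
Substitute r = (-2, -2, -19) + t(2, -3, 3) into the plane: -32 + 30t = 58, so t = 3.
Intersection: (-2, -2, -19) + 3·(2, -3, 3) = (4, -11, -10).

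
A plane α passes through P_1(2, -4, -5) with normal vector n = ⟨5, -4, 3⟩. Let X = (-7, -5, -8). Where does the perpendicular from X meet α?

α: n·r = n·P_1 gives 5x - 4y + 3z = 11.
Foot = X − λn with λ = (n·X − d)/|n|² = (-39 − 11)/50 = -1.
Foot = (-7, -5, -8) − (-1)·(5, -4, 3) = (-2, -9, -5).

(-2, -9, -5)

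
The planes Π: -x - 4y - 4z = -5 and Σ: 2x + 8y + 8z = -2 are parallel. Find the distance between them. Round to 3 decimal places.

1.044

Rescale Σ by 1/(-2): -x - 4y - 4z = 1. Then distance = |-5 − 1| / √33 ≈ 1.044.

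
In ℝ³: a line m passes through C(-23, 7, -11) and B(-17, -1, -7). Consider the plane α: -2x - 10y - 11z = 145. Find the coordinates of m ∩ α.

A direction vector for m is B − C = (6, -8, 4).
Substitute r = (-23, 7, -11) + t(6, -8, 4) into the plane: 97 + 24t = 145, so t = 2.
Intersection: (-23, 7, -11) + 2·(6, -8, 4) = (-11, -9, -3).

(-11, -9, -3)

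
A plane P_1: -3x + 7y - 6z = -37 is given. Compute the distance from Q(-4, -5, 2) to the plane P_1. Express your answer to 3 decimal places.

0.206

n·Q − d = (-3)·(-4) + (7)·(-5) + (-6)·(2) − (-37) = 2; |n| = √94.
Distance = |2| / √94 = 2/√94 ≈ 0.206.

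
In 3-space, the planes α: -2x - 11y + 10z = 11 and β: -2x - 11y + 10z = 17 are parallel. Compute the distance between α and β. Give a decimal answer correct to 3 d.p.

Same normal n = (-2, -11, 10) with |n| = √225; distance = |11 − 17| / |n| = 6/√225 ≈ 0.400.

0.400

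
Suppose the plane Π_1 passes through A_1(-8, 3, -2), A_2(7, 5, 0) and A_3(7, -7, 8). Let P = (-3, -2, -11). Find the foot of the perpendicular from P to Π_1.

(-5, 4, -2)

A_1A_2 = (15, 2, 2), A_1A_3 = (15, -10, 10); a normal to Π_1 is A_1A_2 × A_1A_3 = (40, -120, -180).
Using A_1: Π_1 has equation 40x - 120y - 180z = -320.
Foot = P − λn with λ = (n·P − d)/|n|² = (2100 − (-320))/48400 = 1/20.
Foot = (-3, -2, -11) − (1/20)·(40, -120, -180) = (-5, 4, -2).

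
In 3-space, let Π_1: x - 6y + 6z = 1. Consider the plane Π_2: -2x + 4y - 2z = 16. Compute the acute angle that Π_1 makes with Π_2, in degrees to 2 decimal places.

24.79

cos θ = |n₁·n₂| / (|n₁||n₂|) = |-38| / (√73 · √24).
θ = arccos(0.90786) ≈ 24.79°.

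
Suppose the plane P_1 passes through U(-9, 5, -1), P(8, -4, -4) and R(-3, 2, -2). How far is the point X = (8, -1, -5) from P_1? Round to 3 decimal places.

1.897

UP = (17, -9, -3), UR = (6, -3, -1); a normal to P_1 is UP × UR = (0, -1, 3).
Using U: P_1 has equation -y + 3z = -8.
n·X − d = (0)·(8) + (-1)·(-1) + (3)·(-5) − (-8) = -6; |n| = √10.
Distance = |-6| / √10 = 6/√10 ≈ 1.897.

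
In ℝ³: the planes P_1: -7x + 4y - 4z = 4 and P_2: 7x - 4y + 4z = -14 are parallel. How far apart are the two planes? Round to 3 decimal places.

1.111

Rescale P_2 by 1/(-1): -7x + 4y - 4z = 14. Then distance = |4 − 14| / √81 ≈ 1.111.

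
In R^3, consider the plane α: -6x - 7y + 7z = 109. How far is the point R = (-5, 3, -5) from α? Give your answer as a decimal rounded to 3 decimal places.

11.662

n·R − d = (-6)·(-5) + (-7)·(3) + (7)·(-5) − 109 = -135; |n| = √134.
Distance = |-135| / √134 = 135/√134 ≈ 11.662.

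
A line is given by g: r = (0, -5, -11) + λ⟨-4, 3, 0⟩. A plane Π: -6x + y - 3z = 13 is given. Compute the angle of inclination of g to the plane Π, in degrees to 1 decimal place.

sin θ = |n·v| / (|n||v|) = |27| / (√46 · √25) = 0.79619.
θ ≈ 52.8°.

52.8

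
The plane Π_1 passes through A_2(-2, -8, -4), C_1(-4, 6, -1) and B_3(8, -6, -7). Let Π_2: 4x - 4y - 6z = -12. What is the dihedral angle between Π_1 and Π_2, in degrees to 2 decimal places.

62.97

A_2C_1 = (-2, 14, 3), A_2B_3 = (10, 2, -3); a normal to Π_1 is A_2C_1 × A_2B_3 = (-48, 24, -144).
Using A_2: Π_1 has equation -48x + 24y - 144z = 480.
cos θ = |n₁·n₂| / (|n₁||n₂|) = |576| / (√23616 · √68).
θ = arccos(0.45453) ≈ 62.97°.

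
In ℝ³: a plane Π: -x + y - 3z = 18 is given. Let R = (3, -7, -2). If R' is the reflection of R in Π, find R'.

(-1, -3, -14)

λ = (n·R − d)/|n|² = (-4 − 18)/11 = -2.
Reflection = R − 2λn = (3, -7, -2) − (-4)·(-1, 1, -3) = (-1, -3, -14).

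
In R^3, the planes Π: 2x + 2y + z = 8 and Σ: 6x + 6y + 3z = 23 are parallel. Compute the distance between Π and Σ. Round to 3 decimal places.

0.111

Rescale Σ by 1/3: 2x + 2y + z = 23/3. Then distance = |8 − (23/3)| / √9 ≈ 0.111.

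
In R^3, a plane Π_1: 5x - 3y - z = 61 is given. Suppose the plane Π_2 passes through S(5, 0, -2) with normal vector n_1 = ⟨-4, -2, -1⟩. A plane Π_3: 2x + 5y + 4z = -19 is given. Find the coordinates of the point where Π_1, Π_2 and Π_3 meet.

(8, -7, 0)

Π_2: n_1·r = n_1·S gives -4x - 2y - z = -18.
Solving the 3×3 linear system 5x - 3y - z = 61, -4x - 2y - z = -18, 2x + 5y + 4z = -19 (e.g. by elimination or Cramer's rule, determinant = -41) gives (8, -7, 0).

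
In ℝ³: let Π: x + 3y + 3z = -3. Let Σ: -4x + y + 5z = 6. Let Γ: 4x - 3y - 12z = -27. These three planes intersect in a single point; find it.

(3, -7, 5)

Solving the 3×3 linear system x + 3y + 3z = -3, -4x + y + 5z = 6, 4x - 3y - 12z = -27 (e.g. by elimination or Cramer's rule, determinant = -57) gives (3, -7, 5).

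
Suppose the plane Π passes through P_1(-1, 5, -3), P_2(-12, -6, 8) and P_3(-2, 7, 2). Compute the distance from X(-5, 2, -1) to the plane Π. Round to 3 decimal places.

P_1P_2 = (-11, -11, 11), P_1P_3 = (-1, 2, 5); a normal to Π is P_1P_2 × P_1P_3 = (-77, 44, -33).
Using P_1: Π has equation -77x + 44y - 33z = 396.
n·X − d = (-77)·(-5) + (44)·(2) + (-33)·(-1) − 396 = 110; |n| = √8954.
Distance = |110| / √8954 = 110/√8954 ≈ 1.162.

1.162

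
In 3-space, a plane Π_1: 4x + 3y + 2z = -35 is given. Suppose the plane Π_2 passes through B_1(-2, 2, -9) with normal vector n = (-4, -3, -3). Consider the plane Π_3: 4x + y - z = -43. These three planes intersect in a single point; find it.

Π_2: n·r = n·B_1 gives -4x - 3y - 3z = 29.
Solving the 3×3 linear system 4x + 3y + 2z = -35, -4x - 3y - 3z = 29, 4x + y - z = -43 (e.g. by elimination or Cramer's rule, determinant = -8) gives (-8, -5, 6).

(-8, -5, 6)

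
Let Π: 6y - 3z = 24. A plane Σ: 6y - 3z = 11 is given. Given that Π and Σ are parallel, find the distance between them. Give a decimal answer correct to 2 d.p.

Same normal n = (0, 6, -3) with |n| = √45; distance = |24 − 11| / |n| = 13/√45 ≈ 1.94.

1.94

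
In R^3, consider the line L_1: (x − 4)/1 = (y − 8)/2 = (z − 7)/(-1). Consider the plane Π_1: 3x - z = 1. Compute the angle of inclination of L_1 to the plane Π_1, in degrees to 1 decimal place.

31.1

L_1 has direction (1, 2, -1) through (4, 8, 7).
sin θ = |n·v| / (|n||v|) = |4| / (√10 · √6) = 0.51640.
θ ≈ 31.1°.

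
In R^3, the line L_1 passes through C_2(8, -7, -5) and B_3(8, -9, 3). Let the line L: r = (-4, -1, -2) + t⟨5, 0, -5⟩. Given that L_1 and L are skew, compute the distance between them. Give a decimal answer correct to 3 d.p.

A direction vector for L_1 is B_3 − C_2 = (0, -2, 8).
Common perpendicular direction n = (0, -2, 8) × (5, 0, -5) = (10, 40, 10).
With w = (-4, -1, -2) − (8, -7, -5) = (-12, 6, 3), w · n = 150.
Distance = |w · n| / |n| = |150| / √1800 ≈ 3.536.

3.536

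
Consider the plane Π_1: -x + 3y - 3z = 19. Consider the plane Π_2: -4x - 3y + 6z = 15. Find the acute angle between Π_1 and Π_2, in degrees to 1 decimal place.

cos θ = |n₁·n₂| / (|n₁||n₂|) = |-23| / (√19 · √61).
θ = arccos(0.67559) ≈ 47.5°.

47.5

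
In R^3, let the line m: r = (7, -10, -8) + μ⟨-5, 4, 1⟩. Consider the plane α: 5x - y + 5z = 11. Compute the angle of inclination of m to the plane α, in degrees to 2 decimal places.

31.24

sin θ = |n·v| / (|n||v|) = |-24| / (√51 · √42) = 0.51856.
θ ≈ 31.24°.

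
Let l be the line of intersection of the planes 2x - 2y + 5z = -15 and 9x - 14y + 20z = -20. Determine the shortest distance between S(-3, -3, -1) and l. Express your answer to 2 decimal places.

Direction of l: (2, -2, 5) × (9, -14, 20) = (30, 5, -10).
A point on l: solving the two plane equations with x = -8 gives (-8, -8, -3).
Taking (-8, -8, -3) on l with direction v = (30, 5, -10): w = S − (-8, -8, -3) = (5, 5, 2), and w × v = (-60, 110, -125).
Distance = |w × v| / |v| = √31325 / √1025 ≈ 5.53.

5.53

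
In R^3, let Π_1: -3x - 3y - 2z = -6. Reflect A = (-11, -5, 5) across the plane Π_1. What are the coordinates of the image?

(1, 7, 13)

λ = (n·A − d)/|n|² = (38 − (-6))/22 = 2.
Reflection = A − 2λn = (-11, -5, 5) − 4·(-3, -3, -2) = (1, 7, 13).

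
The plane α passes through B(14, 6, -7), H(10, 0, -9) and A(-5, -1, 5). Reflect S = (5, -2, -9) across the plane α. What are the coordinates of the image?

(7, -4, -7)

BH = (-4, -6, -2), BA = (-19, -7, 12); a normal to α is BH × BA = (-86, 86, -86).
Using B: α has equation -86x + 86y - 86z = -86.
λ = (n·S − d)/|n|² = (172 − (-86))/22188 = 1/86.
Reflection = S − 2λn = (5, -2, -9) − (1/43)·(-86, 86, -86) = (7, -4, -7).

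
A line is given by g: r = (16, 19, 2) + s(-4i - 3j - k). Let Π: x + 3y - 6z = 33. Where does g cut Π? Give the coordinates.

Substitute r = (16, 19, 2) + t(-4, -3, -1) into the plane: 61 + (-7)t = 33, so t = 4.
Intersection: (16, 19, 2) + 4·(-4, -3, -1) = (0, 7, -2).

(0, 7, -2)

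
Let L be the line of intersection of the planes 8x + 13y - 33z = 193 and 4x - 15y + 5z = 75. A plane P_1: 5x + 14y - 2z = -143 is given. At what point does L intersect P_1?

(-5, -10, -11)

Direction of L: (8, 13, -33) × (4, -15, 5) = (-430, -172, -172).
A point on L: solving the two plane equations with x = 15 gives (15, -2, -3).
Substitute r = (15, -2, -3) + t(-430, -172, -172) into the plane: 53 + (-4214)t = -143, so t = 2/43.
Intersection: (15, -2, -3) + (2/43)·(-430, -172, -172) = (-5, -10, -11).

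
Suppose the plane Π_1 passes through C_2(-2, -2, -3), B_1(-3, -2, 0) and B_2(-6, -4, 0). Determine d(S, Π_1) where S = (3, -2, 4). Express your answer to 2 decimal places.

4.00

C_2B_1 = (-1, 0, 3), C_2B_2 = (-4, -2, 3); a normal to Π_1 is C_2B_1 × C_2B_2 = (6, -9, 2).
Using C_2: Π_1 has equation 6x - 9y + 2z = 0.
n·S − d = (6)·(3) + (-9)·(-2) + (2)·(4) − 0 = 44; |n| = √121.
Distance = |44| / √121 = 44/√121 ≈ 4.00.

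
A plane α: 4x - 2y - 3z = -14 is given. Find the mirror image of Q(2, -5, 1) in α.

λ = (n·Q − d)/|n|² = (15 − (-14))/29 = 1.
Reflection = Q − 2λn = (2, -5, 1) − 2·(4, -2, -3) = (-6, -1, 7).

(-6, -1, 7)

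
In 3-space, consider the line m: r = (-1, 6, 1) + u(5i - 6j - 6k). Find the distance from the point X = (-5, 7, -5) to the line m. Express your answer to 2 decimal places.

7.21

Taking (-1, 6, 1) on m with direction v = (5, -6, -6): w = X − (-1, 6, 1) = (-4, 1, -6), and w × v = (-42, -54, 19).
Distance = |w × v| / |v| = √5041 / √97 ≈ 7.21.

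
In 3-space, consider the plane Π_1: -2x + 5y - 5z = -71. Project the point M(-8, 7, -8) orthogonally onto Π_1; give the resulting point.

(-2, -8, 7)

Foot = M − λn with λ = (n·M − d)/|n|² = (91 − (-71))/54 = 3.
Foot = (-8, 7, -8) − 3·(-2, 5, -5) = (-2, -8, 7).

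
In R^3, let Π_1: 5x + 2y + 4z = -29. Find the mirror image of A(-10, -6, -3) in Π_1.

λ = (n·A − d)/|n|² = (-74 − (-29))/45 = -1.
Reflection = A − 2λn = (-10, -6, -3) − (-2)·(5, 2, 4) = (0, -2, 5).

(0, -2, 5)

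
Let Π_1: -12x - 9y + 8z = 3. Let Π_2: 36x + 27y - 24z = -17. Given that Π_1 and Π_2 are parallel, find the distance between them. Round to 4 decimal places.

Rescale Π_2 by 1/(-3): -12x - 9y + 8z = 17/3. Then distance = |3 − (17/3)| / √289 ≈ 0.1569.

0.1569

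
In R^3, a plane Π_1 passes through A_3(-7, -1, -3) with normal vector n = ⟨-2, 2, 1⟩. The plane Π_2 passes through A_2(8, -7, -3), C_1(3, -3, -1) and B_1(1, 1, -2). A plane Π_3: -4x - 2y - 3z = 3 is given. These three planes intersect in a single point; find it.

Π_1: n·r = n·A_3 gives -2x + 2y + z = 9.
A_2C_1 = (-5, 4, 2), A_2B_1 = (-7, 8, 1); a normal to Π_2 is A_2C_1 × A_2B_1 = (-12, -9, -12).
Using A_2: Π_2 has equation -12x - 9y - 12z = 3.
Solving the 3×3 linear system -2x + 2y + z = 9, -12x - 9y - 12z = 3, -4x - 2y - 3z = 3 (e.g. by elimination or Cramer's rule, determinant = 6) gives (-1, 5, -3).

(-1, 5, -3)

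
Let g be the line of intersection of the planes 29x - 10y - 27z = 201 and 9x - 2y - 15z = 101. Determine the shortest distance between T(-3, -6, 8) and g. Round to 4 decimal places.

Direction of g: (29, -10, -27) × (9, -2, -15) = (96, 192, 32).
A point on g: solving the two plane equations with x = -2 gives (-2, -7, -7).
Taking (-2, -7, -7) on g with direction v = (96, 192, 32): w = T − (-2, -7, -7) = (-1, 1, 15), and w × v = (-2848, 1472, -288).
Distance = |w × v| / |v| = √10360832 / √47104 ≈ 14.8309.

14.8309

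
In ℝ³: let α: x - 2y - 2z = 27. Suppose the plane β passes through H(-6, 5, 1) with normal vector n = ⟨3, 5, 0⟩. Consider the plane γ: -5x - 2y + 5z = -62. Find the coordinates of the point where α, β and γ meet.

(9, -4, -5)

β: n·r = n·H gives 3x + 5y = 7.
Solving the 3×3 linear system x - 2y - 2z = 27, 3x + 5y = 7, -5x - 2y + 5z = -62 (e.g. by elimination or Cramer's rule, determinant = 17) gives (9, -4, -5).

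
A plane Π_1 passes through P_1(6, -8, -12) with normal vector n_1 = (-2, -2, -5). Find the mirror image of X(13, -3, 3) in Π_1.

Π_1: n_1·r = n_1·P_1 gives -2x - 2y - 5z = 64.
λ = (n·X − d)/|n|² = (-35 − 64)/33 = -3.
Reflection = X − 2λn = (13, -3, 3) − (-6)·(-2, -2, -5) = (1, -15, -27).

(1, -15, -27)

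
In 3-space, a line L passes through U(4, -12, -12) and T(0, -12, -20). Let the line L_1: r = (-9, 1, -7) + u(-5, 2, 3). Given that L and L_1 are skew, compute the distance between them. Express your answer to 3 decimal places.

7.783

A direction vector for L is T − U = (-4, 0, -8).
Common perpendicular direction n = (-4, 0, -8) × (-5, 2, 3) = (16, 52, -8).
With w = (-9, 1, -7) − (4, -12, -12) = (-13, 13, 5), w · n = 428.
Distance = |w · n| / |n| = |428| / √3024 ≈ 7.783.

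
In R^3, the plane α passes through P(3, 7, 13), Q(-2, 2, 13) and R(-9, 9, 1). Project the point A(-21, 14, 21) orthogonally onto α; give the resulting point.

PQ = (-5, -5, 0), PR = (-12, 2, -12); a normal to α is PQ × PR = (60, -60, -70).
Using P: α has equation 60x - 60y - 70z = -1150.
Foot = A − λn with λ = (n·A − d)/|n|² = (-3570 − (-1150))/12100 = -1/5.
Foot = (-21, 14, 21) − (-1/5)·(60, -60, -70) = (-9, 2, 7).

(-9, 2, 7)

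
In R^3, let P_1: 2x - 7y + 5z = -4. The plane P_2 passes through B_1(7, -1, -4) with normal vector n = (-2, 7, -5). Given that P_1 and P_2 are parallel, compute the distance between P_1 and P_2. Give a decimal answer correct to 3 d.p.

0.566

P_2: n·r = n·B_1 gives -2x + 7y - 5z = -1.
Rescale P_2 by 1/(-1): 2x - 7y + 5z = 1. Then distance = |-4 − 1| / √78 ≈ 0.566.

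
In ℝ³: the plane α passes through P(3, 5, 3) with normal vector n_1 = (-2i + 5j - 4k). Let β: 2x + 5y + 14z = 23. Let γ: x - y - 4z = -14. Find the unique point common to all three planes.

α: n_1·r = n_1·P gives -2x + 5y - 4z = 7.
Solving the 3×3 linear system -2x + 5y - 4z = 7, 2x + 5y + 14z = 23, x - y - 4z = -14 (e.g. by elimination or Cramer's rule, determinant = 150) gives (-5, 1, 2).

(-5, 1, 2)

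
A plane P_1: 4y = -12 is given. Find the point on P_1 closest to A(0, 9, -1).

(0, -3, -1)

Foot = A − λn with λ = (n·A − d)/|n|² = (36 − (-12))/16 = 3.
Foot = (0, 9, -1) − 3·(0, 4, 0) = (0, -3, -1).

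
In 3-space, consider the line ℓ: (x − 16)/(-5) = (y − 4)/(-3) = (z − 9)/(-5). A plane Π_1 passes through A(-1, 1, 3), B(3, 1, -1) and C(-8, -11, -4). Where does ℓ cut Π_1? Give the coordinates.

(1, -5, -6)

ℓ has direction (-5, -3, -5) through (16, 4, 9).
AB = (4, 0, -4), AC = (-7, -12, -7); a normal to Π_1 is AB × AC = (-48, 56, -48).
Using A: Π_1 has equation -48x + 56y - 48z = -40.
Substitute r = (16, 4, 9) + t(-5, -3, -5) into the plane: -976 + 312t = -40, so t = 3.
Intersection: (16, 4, 9) + 3·(-5, -3, -5) = (1, -5, -6).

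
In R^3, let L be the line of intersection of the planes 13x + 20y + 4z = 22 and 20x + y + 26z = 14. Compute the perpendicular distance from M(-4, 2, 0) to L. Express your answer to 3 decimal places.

Direction of L: (13, 20, 4) × (20, 1, 26) = (516, -258, -387).
A point on L: solving the two plane equations with x = 2 gives (2, 0, -1).
Taking (2, 0, -1) on L with direction v = (516, -258, -387): w = M − (2, 0, -1) = (-6, 2, 1), and w × v = (-516, -1806, 516).
Distance = |w × v| / |v| = √3794148 / √482589 ≈ 2.804.

2.804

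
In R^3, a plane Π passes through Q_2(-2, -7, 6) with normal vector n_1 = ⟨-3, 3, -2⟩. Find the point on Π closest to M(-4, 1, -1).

(2, -5, 3)

Π: n_1·r = n_1·Q_2 gives -3x + 3y - 2z = -27.
Foot = M − λn with λ = (n·M − d)/|n|² = (17 − (-27))/22 = 2.
Foot = (-4, 1, -1) − 2·(-3, 3, -2) = (2, -5, 3).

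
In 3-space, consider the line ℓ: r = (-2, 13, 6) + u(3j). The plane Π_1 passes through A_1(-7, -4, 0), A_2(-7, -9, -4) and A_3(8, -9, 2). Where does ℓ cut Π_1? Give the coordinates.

(-2, 1, 6)

A_1A_2 = (0, -5, -4), A_1A_3 = (15, -5, 2); a normal to Π_1 is A_1A_2 × A_1A_3 = (-30, -60, 75).
Using A_1: Π_1 has equation -30x - 60y + 75z = 450.
Substitute r = (-2, 13, 6) + t(0, 3, 0) into the plane: -270 + (-180)t = 450, so t = -4.
Intersection: (-2, 13, 6) + (-4)·(0, 3, 0) = (-2, 1, 6).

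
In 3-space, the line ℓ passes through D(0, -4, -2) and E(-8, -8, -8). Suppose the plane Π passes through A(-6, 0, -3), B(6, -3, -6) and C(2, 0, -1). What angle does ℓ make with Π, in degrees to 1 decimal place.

A direction vector for ℓ is E − D = (-8, -4, -6).
AB = (12, -3, -3), AC = (8, 0, 2); a normal to Π is AB × AC = (-6, -48, 24).
Using A: Π has equation -6x - 48y + 24z = -36.
sin θ = |n·v| / (|n||v|) = |96| / (√2916 · √116) = 0.16506.
θ ≈ 9.5°.

9.5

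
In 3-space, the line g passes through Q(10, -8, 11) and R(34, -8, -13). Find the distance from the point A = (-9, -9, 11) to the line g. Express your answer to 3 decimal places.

A direction vector for g is R − Q = (24, 0, -24).
Taking (10, -8, 11) on g with direction v = (24, 0, -24): w = A − (10, -8, 11) = (-19, -1, 0), and w × v = (24, -456, 24).
Distance = |w × v| / |v| = √209088 / √1152 ≈ 13.472.

13.472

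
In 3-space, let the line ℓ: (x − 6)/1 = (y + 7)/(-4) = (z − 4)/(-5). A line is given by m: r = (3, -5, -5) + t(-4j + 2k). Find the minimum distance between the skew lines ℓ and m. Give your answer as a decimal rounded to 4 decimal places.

ℓ has direction (1, -4, -5) through (6, -7, 4).
Common perpendicular direction n = (1, -4, -5) × (0, -4, 2) = (-28, -2, -4).
With w = (3, -5, -5) − (6, -7, 4) = (-3, 2, -9), w · n = 116.
Distance = |w · n| / |n| = |116| / √804 ≈ 4.0910.

4.0910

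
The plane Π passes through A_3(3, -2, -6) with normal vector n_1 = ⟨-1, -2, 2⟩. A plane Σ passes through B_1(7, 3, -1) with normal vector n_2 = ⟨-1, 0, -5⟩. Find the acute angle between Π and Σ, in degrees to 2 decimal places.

53.96

Π: n_1·r = n_1·A_3 gives -x - 2y + 2z = -11.
Σ: n_2·r = n_2·B_1 gives -x - 5z = -2.
cos θ = |n₁·n₂| / (|n₁||n₂|) = |-9| / (√9 · √26).
θ = arccos(0.58835) ≈ 53.96°.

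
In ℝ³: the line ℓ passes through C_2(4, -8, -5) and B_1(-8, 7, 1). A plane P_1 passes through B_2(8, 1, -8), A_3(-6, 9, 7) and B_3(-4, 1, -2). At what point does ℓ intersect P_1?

(-4, 2, -1)

A direction vector for ℓ is B_1 − C_2 = (-12, 15, 6).
B_2A_3 = (-14, 8, 15), B_2B_3 = (-12, 0, 6); a normal to P_1 is B_2A_3 × B_2B_3 = (48, -96, 96).
Using B_2: P_1 has equation 48x - 96y + 96z = -480.
Substitute r = (4, -8, -5) + t(-12, 15, 6) into the plane: 480 + (-1440)t = -480, so t = 2/3.
Intersection: (4, -8, -5) + (2/3)·(-12, 15, 6) = (-4, 2, -1).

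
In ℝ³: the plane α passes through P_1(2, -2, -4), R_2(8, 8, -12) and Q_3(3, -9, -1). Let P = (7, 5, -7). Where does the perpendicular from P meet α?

P_1R_2 = (6, 10, -8), P_1Q_3 = (1, -7, 3); a normal to α is P_1R_2 × P_1Q_3 = (-26, -26, -52).
Using P_1: α has equation -26x - 26y - 52z = 208.
Foot = P − λn with λ = (n·P − d)/|n|² = (52 − 208)/4056 = -1/26.
Foot = (7, 5, -7) − (-1/26)·(-26, -26, -52) = (6, 4, -9).

(6, 4, -9)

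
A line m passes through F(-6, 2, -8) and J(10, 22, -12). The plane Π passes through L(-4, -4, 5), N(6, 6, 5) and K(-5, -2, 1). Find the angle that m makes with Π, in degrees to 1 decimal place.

1.4

A direction vector for m is J − F = (16, 20, -4).
LN = (10, 10, 0), LK = (-1, 2, -4); a normal to Π is LN × LK = (-40, 40, 30).
Using L: Π has equation -40x + 40y + 30z = 150.
sin θ = |n·v| / (|n||v|) = |40| / (√4100 · √672) = 0.02410.
θ ≈ 1.4°.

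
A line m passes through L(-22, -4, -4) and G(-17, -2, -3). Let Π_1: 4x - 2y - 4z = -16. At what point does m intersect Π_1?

A direction vector for m is G − L = (5, 2, 1).
Substitute r = (-22, -4, -4) + t(5, 2, 1) into the plane: -64 + 12t = -16, so t = 4.
Intersection: (-22, -4, -4) + 4·(5, 2, 1) = (-2, 4, 0).

(-2, 4, 0)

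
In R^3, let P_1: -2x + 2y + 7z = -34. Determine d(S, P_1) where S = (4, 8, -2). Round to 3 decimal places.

3.709

n·S − d = (-2)·(4) + (2)·(8) + (7)·(-2) − (-34) = 28; |n| = √57.
Distance = |28| / √57 = 28/√57 ≈ 3.709.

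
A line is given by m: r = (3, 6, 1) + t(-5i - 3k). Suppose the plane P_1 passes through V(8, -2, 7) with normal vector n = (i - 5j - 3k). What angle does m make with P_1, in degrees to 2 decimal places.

P_1: n·r = n·V gives x - 5y - 3z = -3.
sin θ = |n·v| / (|n||v|) = |4| / (√35 · √34) = 0.11595.
θ ≈ 6.66°.

6.66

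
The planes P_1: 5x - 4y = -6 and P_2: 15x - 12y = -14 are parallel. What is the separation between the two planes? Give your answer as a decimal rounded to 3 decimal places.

Rescale P_2 by 1/3: 5x - 4y = -14/3. Then distance = |-6 − (-14/3)| / √41 ≈ 0.208.

0.208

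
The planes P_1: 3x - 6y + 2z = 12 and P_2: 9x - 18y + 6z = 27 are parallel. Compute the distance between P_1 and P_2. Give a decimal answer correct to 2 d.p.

Rescale P_2 by 1/3: 3x - 6y + 2z = 9. Then distance = |12 − 9| / √49 ≈ 0.43.

0.43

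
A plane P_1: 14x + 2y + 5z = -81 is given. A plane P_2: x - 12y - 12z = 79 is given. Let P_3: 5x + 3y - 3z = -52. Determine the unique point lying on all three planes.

(-5, -8, 1)

Solving the 3×3 linear system 14x + 2y + 5z = -81, x - 12y - 12z = 79, 5x + 3y - 3z = -52 (e.g. by elimination or Cramer's rule, determinant = 1209) gives (-5, -8, 1).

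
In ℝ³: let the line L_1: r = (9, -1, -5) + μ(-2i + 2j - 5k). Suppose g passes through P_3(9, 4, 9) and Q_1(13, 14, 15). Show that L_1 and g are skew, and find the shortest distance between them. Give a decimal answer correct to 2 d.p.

A direction vector for g is Q_1 − P_3 = (4, 10, 6).
Common perpendicular direction n = (-2, 2, -5) × (4, 10, 6) = (62, -8, -28).
With w = (9, 4, 9) − (9, -1, -5) = (0, 5, 14), w · n = -432.
Since n ≠ 0 the lines are not parallel, and w · n = -432 ≠ 0 so they do not intersect; hence they are skew.
Distance = |w · n| / |n| = |-432| / √4692 ≈ 6.31.

6.31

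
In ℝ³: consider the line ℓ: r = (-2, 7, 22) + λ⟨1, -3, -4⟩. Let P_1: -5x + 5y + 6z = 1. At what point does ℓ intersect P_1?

(2, -5, 6)

Substitute r = (-2, 7, 22) + t(1, -3, -4) into the plane: 177 + (-44)t = 1, so t = 4.
Intersection: (-2, 7, 22) + 4·(1, -3, -4) = (2, -5, 6).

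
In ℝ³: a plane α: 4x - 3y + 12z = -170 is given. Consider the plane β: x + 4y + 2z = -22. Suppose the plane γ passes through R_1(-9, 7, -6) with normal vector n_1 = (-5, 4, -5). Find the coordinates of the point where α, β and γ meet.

(-8, 2, -11)

γ: n_1·r = n_1·R_1 gives -5x + 4y - 5z = 103.
Solving the 3×3 linear system 4x - 3y + 12z = -170, x + 4y + 2z = -22, -5x + 4y - 5z = 103 (e.g. by elimination or Cramer's rule, determinant = 191) gives (-8, 2, -11).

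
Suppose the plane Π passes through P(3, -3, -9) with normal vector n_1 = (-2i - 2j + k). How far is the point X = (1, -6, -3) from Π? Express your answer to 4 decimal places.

5.3333

Π: n_1·r = n_1·P gives -2x - 2y + z = -9.
n·X − d = (-2)·(1) + (-2)·(-6) + (1)·(-3) − (-9) = 16; |n| = √9.
Distance = |16| / √9 = 16/√9 ≈ 5.3333.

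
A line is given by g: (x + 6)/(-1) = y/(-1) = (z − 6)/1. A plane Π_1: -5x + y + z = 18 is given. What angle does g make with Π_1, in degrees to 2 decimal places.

g has direction (-1, -1, 1) through (-6, 0, 6).
sin θ = |n·v| / (|n||v|) = |5| / (√27 · √3) = 0.55556.
θ ≈ 33.75°.

33.75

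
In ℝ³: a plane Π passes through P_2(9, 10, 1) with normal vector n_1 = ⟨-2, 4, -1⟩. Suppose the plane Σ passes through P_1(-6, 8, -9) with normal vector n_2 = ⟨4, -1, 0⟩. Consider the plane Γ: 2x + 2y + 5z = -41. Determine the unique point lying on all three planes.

(-8, 0, -5)

Π: n_1·r = n_1·P_2 gives -2x + 4y - z = 21.
Σ: n_2·r = n_2·P_1 gives 4x - y = -32.
Solving the 3×3 linear system -2x + 4y - z = 21, 4x - y = -32, 2x + 2y + 5z = -41 (e.g. by elimination or Cramer's rule, determinant = -80) gives (-8, 0, -5).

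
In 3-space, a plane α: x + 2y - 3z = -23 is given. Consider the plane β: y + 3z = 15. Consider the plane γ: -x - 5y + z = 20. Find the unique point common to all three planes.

Solving the 3×3 linear system x + 2y - 3z = -23, y + 3z = 15, -x - 5y + z = 20 (e.g. by elimination or Cramer's rule, determinant = 7) gives (1, -3, 6).

(1, -3, 6)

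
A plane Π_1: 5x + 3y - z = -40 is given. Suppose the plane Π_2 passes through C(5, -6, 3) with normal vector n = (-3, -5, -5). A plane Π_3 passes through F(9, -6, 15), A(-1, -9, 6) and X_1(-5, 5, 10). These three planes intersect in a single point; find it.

Π_2: n·r = n·C gives -3x - 5y - 5z = 0.
FA = (-10, -3, -9), FX_1 = (-14, 11, -5); a normal to Π_3 is FA × FX_1 = (114, 76, -152).
Using F: Π_3 has equation 114x + 76y - 152z = -1710.
Solving the 3×3 linear system 5x + 3y - z = -40, -3x - 5y - 5z = 0, 114x + 76y - 152z = -1710 (e.g. by elimination or Cramer's rule, determinant = 2280) gives (-5, -3, 6).

(-5, -3, 6)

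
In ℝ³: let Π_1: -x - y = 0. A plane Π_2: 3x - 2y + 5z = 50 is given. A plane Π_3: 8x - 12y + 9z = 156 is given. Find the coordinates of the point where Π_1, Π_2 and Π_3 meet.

Solving the 3×3 linear system -x - y = 0, 3x - 2y + 5z = 50, 8x - 12y + 9z = 156 (e.g. by elimination or Cramer's rule, determinant = -55) gives (6, -6, 4).

(6, -6, 4)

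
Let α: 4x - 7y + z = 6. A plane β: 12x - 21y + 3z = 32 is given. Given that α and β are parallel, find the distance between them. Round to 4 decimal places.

0.5744

Rescale β by 1/3: 4x - 7y + z = 32/3. Then distance = |6 − (32/3)| / √66 ≈ 0.5744.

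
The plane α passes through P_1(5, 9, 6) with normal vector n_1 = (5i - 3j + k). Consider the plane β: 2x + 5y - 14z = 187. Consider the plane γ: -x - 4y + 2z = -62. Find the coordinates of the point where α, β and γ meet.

α: n_1·r = n_1·P_1 gives 5x - 3y + z = 4.
Solving the 3×3 linear system 5x - 3y + z = 4, 2x + 5y - 14z = 187, -x - 4y + 2z = -62 (e.g. by elimination or Cramer's rule, determinant = -263) gives (8, 9, -9).

(8, 9, -9)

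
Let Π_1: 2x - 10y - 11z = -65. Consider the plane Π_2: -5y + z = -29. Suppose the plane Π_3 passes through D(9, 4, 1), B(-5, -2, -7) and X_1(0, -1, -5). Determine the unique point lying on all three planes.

DB = (-14, -6, -8), DX_1 = (-9, -5, -6); a normal to Π_3 is DB × DX_1 = (-4, -12, 16).
Using D: Π_3 has equation -4x - 12y + 16z = -68.
Solving the 3×3 linear system 2x - 10y - 11z = -65, -5y + z = -29, -4x - 12y + 16z = -68 (e.g. by elimination or Cramer's rule, determinant = 124) gives (3, 6, 1).

(3, 6, 1)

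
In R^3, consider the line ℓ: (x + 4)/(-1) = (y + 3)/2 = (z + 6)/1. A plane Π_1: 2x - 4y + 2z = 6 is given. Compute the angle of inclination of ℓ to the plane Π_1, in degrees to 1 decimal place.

ℓ has direction (-1, 2, 1) through (-4, -3, -6).
sin θ = |n·v| / (|n||v|) = |-8| / (√24 · √6) = 0.66667.
θ ≈ 41.8°.

41.8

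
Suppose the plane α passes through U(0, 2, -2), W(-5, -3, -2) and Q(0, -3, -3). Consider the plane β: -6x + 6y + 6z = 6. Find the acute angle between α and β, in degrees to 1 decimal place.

70.5

UW = (-5, -5, 0), UQ = (0, -5, -1); a normal to α is UW × UQ = (5, -5, 25).
Using U: α has equation 5x - 5y + 25z = -60.
cos θ = |n₁·n₂| / (|n₁||n₂|) = |90| / (√675 · √108).
θ = arccos(0.33333) ≈ 70.5°.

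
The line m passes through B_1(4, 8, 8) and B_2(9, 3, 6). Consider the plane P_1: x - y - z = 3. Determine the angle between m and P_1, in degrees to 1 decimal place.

70.5

A direction vector for m is B_2 − B_1 = (5, -5, -2).
sin θ = |n·v| / (|n||v|) = |12| / (√3 · √54) = 0.94281.
θ ≈ 70.5°.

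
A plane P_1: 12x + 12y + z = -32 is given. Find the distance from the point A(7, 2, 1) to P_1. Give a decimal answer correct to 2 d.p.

8.29

n·A − d = (12)·(7) + (12)·(2) + (1)·(1) − (-32) = 141; |n| = √289.
Distance = |141| / √289 = 141/√289 ≈ 8.29.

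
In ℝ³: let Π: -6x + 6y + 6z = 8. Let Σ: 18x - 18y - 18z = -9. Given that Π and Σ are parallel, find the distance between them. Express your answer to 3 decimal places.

Rescale Σ by 1/(-3): -6x + 6y + 6z = 3. Then distance = |8 − 3| / √108 ≈ 0.481.

0.481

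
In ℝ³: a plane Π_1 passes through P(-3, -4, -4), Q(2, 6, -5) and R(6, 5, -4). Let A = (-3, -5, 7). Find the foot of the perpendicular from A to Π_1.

(-1, -7, -3)

PQ = (5, 10, -1), PR = (9, 9, 0); a normal to Π_1 is PQ × PR = (9, -9, -45).
Using P: Π_1 has equation 9x - 9y - 45z = 189.
Foot = A − λn with λ = (n·A − d)/|n|² = (-297 − 189)/2187 = -2/9.
Foot = (-3, -5, 7) − (-2/9)·(9, -9, -45) = (-1, -7, -3).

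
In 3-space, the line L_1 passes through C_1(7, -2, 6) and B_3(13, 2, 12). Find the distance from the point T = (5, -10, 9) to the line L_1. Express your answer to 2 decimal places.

8.33

A direction vector for L_1 is B_3 − C_1 = (6, 4, 6).
Taking (7, -2, 6) on L_1 with direction v = (6, 4, 6): w = T − (7, -2, 6) = (-2, -8, 3), and w × v = (-60, 30, 40).
Distance = |w × v| / |v| = √6100 / √88 ≈ 8.33.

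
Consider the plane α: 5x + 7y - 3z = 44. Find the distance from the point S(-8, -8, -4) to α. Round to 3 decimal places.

n·S − d = (5)·(-8) + (7)·(-8) + (-3)·(-4) − 44 = -128; |n| = √83.
Distance = |-128| / √83 = 128/√83 ≈ 14.050.

14.050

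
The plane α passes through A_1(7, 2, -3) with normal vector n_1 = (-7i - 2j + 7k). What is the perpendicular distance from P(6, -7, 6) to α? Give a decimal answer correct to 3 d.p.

α: n_1·r = n_1·A_1 gives -7x - 2y + 7z = -74.
n·P − d = (-7)·(6) + (-2)·(-7) + (7)·(6) − (-74) = 88; |n| = √102.
Distance = |88| / √102 = 88/√102 ≈ 8.713.

8.713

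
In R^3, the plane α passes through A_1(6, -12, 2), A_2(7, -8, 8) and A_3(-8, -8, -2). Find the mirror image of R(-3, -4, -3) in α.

A_1A_2 = (1, 4, 6), A_1A_3 = (-14, 4, -4); a normal to α is A_1A_2 × A_1A_3 = (-40, -80, 60).
Using A_1: α has equation -40x - 80y + 60z = 840.
λ = (n·R − d)/|n|² = (260 − 840)/11600 = -1/20.
Reflection = R − 2λn = (-3, -4, -3) − (-1/10)·(-40, -80, 60) = (-7, -12, 3).

(-7, -12, 3)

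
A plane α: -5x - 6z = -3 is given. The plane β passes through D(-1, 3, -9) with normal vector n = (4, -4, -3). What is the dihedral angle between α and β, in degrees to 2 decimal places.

87.71

β: n·r = n·D gives 4x - 4y - 3z = 11.
cos θ = |n₁·n₂| / (|n₁||n₂|) = |-2| / (√61 · √41).
θ = arccos(0.03999) ≈ 87.71°.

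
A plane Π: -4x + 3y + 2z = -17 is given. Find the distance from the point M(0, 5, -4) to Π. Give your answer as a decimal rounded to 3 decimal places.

4.457

n·M − d = (-4)·(0) + (3)·(5) + (2)·(-4) − (-17) = 24; |n| = √29.
Distance = |24| / √29 = 24/√29 ≈ 4.457.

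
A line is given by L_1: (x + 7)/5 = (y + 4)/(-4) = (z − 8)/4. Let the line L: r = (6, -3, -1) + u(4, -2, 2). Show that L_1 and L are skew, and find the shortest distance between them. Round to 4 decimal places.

5.6569

L_1 has direction (5, -4, 4) through (-7, -4, 8).
Common perpendicular direction n = (5, -4, 4) × (4, -2, 2) = (0, 6, 6).
With w = (6, -3, -1) − (-7, -4, 8) = (13, 1, -9), w · n = -48.
Since n ≠ 0 the lines are not parallel, and w · n = -48 ≠ 0 so they do not intersect; hence they are skew.
Distance = |w · n| / |n| = |-48| / √72 ≈ 5.6569.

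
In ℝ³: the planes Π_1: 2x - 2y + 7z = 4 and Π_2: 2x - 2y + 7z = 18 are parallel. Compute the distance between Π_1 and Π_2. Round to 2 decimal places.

1.85

Same normal n = (2, -2, 7) with |n| = √57; distance = |4 − 18| / |n| = 14/√57 ≈ 1.85.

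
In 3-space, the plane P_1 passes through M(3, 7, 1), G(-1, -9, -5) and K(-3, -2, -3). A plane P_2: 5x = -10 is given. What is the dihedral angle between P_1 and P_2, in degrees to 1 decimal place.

81.0

MG = (-4, -16, -6), MK = (-6, -9, -4); a normal to P_1 is MG × MK = (10, 20, -60).
Using M: P_1 has equation 10x + 20y - 60z = 110.
cos θ = |n₁·n₂| / (|n₁||n₂|) = |50| / (√4100 · √25).
θ = arccos(0.15617) ≈ 81.0°.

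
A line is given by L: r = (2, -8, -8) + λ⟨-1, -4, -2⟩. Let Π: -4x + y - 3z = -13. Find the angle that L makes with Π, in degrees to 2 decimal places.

sin θ = |n·v| / (|n||v|) = |6| / (√26 · √21) = 0.25678.
θ ≈ 14.88°.

14.88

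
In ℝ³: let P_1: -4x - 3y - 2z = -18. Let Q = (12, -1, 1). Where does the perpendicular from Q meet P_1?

Foot = Q − λn with λ = (n·Q − d)/|n|² = (-47 − (-18))/29 = -1.
Foot = (12, -1, 1) − (-1)·(-4, -3, -2) = (8, -4, -1).

(8, -4, -1)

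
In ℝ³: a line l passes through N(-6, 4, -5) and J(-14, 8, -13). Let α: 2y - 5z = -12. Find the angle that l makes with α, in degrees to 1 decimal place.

A direction vector for l is J − N = (-8, 4, -8).
sin θ = |n·v| / (|n||v|) = |48| / (√29 · √144) = 0.74278.
θ ≈ 48.0°.

48.0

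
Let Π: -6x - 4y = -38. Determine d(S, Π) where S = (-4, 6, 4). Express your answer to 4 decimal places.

5.2697

n·S − d = (-6)·(-4) + (-4)·(6) + (0)·(4) − (-38) = 38; |n| = √52.
Distance = |38| / √52 = 38/√52 ≈ 5.2697.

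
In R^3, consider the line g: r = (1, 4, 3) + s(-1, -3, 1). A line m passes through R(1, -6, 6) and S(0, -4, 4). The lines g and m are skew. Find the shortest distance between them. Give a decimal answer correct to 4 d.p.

A direction vector for m is S − R = (-1, 2, -2).
Common perpendicular direction n = (-1, -3, 1) × (-1, 2, -2) = (4, -3, -5).
With w = (1, -6, 6) − (1, 4, 3) = (0, -10, 3), w · n = 15.
Distance = |w · n| / |n| = |15| / √50 ≈ 2.1213.

2.1213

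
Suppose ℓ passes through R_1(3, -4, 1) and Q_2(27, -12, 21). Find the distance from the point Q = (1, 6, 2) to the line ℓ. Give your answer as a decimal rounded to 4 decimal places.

A direction vector for ℓ is Q_2 − R_1 = (24, -8, 20).
Taking (3, -4, 1) on ℓ with direction v = (24, -8, 20): w = Q − (3, -4, 1) = (-2, 10, 1), and w × v = (208, 64, -224).
Distance = |w × v| / |v| = √97536 / √1040 ≈ 9.6842.

9.6842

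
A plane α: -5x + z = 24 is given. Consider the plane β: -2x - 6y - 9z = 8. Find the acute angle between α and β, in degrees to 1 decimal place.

89.0

cos θ = |n₁·n₂| / (|n₁||n₂|) = |1| / (√26 · √121).
θ = arccos(0.01783) ≈ 89.0°.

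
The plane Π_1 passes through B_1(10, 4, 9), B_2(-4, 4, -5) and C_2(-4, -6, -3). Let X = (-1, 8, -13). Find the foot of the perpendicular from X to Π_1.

B_1B_2 = (-14, 0, -14), B_1C_2 = (-14, -10, -12); a normal to Π_1 is B_1B_2 × B_1C_2 = (-140, 28, 140).
Using B_1: Π_1 has equation -140x + 28y + 140z = -28.
Foot = X − λn with λ = (n·X − d)/|n|² = (-1456 − (-28))/39984 = -1/28.
Foot = (-1, 8, -13) − (-1/28)·(-140, 28, 140) = (-6, 9, -8).

(-6, 9, -8)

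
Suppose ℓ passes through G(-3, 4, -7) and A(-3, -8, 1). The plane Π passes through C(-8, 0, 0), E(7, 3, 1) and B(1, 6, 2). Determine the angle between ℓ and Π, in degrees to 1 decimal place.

52.1

A direction vector for ℓ is A − G = (0, -12, 8).
CE = (15, 3, 1), CB = (9, 6, 2); a normal to Π is CE × CB = (0, -21, 63).
Using C: Π has equation -21y + 63z = 0.
sin θ = |n·v| / (|n||v|) = |756| / (√4410 · √208) = 0.78935.
θ ≈ 52.1°.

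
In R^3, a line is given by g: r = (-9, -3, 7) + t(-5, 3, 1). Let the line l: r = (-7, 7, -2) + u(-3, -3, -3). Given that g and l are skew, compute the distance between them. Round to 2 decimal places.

Common perpendicular direction n = (-5, 3, 1) × (-3, -3, -3) = (-6, -18, 24).
With w = (-7, 7, -2) − (-9, -3, 7) = (2, 10, -9), w · n = -408.
Distance = |w · n| / |n| = |-408| / √936 ≈ 13.34.

13.34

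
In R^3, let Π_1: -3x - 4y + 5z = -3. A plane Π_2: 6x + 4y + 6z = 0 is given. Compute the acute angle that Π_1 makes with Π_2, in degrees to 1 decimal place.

cos θ = |n₁·n₂| / (|n₁||n₂|) = |-4| / (√50 · √88).
θ = arccos(0.06030) ≈ 86.5°.

86.5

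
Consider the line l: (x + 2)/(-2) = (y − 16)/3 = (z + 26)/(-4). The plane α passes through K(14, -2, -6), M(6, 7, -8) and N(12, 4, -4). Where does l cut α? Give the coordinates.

l has direction (-2, 3, -4) through (-2, 16, -26).
KM = (-8, 9, -2), KN = (-2, 6, 2); a normal to α is KM × KN = (30, 20, -30).
Using K: α has equation 30x + 20y - 30z = 560.
Substitute r = (-2, 16, -26) + t(-2, 3, -4) into the plane: 1040 + 120t = 560, so t = -4.
Intersection: (-2, 16, -26) + (-4)·(-2, 3, -4) = (6, 4, -10).

(6, 4, -10)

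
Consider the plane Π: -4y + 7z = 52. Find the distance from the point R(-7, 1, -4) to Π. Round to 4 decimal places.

10.4189

n·R − d = (0)·(-7) + (-4)·(1) + (7)·(-4) − 52 = -84; |n| = √65.
Distance = |-84| / √65 = 84/√65 ≈ 10.4189.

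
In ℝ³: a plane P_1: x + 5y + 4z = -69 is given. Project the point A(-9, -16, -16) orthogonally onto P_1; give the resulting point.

(-7, -6, -8)

Foot = A − λn with λ = (n·A − d)/|n|² = (-153 − (-69))/42 = -2.
Foot = (-9, -16, -16) − (-2)·(1, 5, 4) = (-7, -6, -8).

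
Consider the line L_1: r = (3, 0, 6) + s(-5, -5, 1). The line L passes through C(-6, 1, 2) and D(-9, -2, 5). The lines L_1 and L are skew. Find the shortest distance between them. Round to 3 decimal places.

A direction vector for L is D − C = (-3, -3, 3).
Common perpendicular direction n = (-5, -5, 1) × (-3, -3, 3) = (-12, 12, 0).
With w = (-6, 1, 2) − (3, 0, 6) = (-9, 1, -4), w · n = 120.
Distance = |w · n| / |n| = |120| / √288 ≈ 7.071.

7.071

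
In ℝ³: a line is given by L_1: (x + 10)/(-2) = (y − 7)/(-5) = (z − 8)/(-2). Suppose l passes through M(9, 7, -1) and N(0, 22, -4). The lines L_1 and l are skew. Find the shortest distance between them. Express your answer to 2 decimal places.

L_1 has direction (-2, -5, -2) through (-10, 7, 8).
A direction vector for l is N − M = (-9, 15, -3).
Common perpendicular direction n = (-2, -5, -2) × (-9, 15, -3) = (45, 12, -75).
With w = (9, 7, -1) − (-10, 7, 8) = (19, 0, -9), w · n = 1530.
Distance = |w · n| / |n| = |1530| / √7794 ≈ 17.33.

17.33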